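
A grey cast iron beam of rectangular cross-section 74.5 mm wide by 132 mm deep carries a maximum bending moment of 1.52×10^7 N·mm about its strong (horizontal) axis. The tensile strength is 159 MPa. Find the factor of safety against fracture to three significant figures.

Section modulus S = bh²/6 = 74.5×132²/6 = 216300 mm³.
σ = M/S = 1.5200×10^7/216300 = 70.26 MPa.
n = 159/70.26 = 2.263.

n = 2.26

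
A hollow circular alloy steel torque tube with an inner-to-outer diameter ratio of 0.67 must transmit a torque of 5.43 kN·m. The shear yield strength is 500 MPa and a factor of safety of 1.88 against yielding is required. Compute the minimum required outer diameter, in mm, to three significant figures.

d_o = 50.7 mm

τ_allow = 500/1.88 = 266.0 MPa.
For a hollow shaft τ = 16T/[πd_o³(1−k⁴)] with k = 0.67, so 1−k⁴ = 0.7985.
d_o³ = 16T/[π τ_allow (1−k⁴)] = 16×5430000/(π×266.0×0.7985) = 130200 mm³.
d_o = 50.69 mm.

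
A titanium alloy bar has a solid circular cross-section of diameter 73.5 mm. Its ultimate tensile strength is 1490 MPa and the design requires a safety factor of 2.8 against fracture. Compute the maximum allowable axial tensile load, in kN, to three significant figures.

σ_allow = 1490/2.8 = 532.1 MPa.
A = πd²/4 = π×73.5²/4 = 4243 mm².
F_allow = σ_allow × A = 532.1×4243 = 2.258×10^6 N.

F_allow = 2260 kN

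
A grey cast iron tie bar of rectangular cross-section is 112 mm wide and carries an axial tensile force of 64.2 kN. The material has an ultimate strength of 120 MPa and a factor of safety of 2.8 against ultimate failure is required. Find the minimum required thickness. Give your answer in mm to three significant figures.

σ_allow = 120/2.8 = 42.86 MPa.
Required area A = F/σ_allow = 64200/42.86 = 1498 mm².
t = A/w = 1498/112 = 13.38 mm.

t = 13.4 mm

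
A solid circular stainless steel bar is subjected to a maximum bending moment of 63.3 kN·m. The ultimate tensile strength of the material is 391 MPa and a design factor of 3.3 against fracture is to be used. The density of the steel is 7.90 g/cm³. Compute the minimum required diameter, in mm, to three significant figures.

σ_allow = 391/3.3 = 118.5 MPa.
For a solid circular section σ = 32M/(πd³), so d³ = 32M/(π σ_allow) = 32×6.3300×10^7/(π×118.5) = 5.442×10^6 mm³.
d = 175.9 mm.

d = 176 mm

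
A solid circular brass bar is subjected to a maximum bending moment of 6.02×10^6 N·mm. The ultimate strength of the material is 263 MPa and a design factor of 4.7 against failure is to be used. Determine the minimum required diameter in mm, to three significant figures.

σ_allow = 263/4.7 = 55.96 MPa.
For a solid circular section σ = 32M/(πd³), so d³ = 32M/(π σ_allow) = 32×6020000/(π×55.96) = 1.096×10^6 mm³.
d = 103.1 mm.

d = 103 mm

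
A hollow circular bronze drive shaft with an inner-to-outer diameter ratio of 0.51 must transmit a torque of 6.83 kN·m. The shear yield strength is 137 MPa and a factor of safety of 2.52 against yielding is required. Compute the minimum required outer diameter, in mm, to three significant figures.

d_o = 88.2 mm

τ_allow = 137/2.52 = 54.37 MPa.
For a hollow shaft τ = 16T/[πd_o³(1−k⁴)] with k = 0.51, so 1−k⁴ = 0.9323.
d_o³ = 16T/[π τ_allow (1−k⁴)] = 16×6830000/(π×54.37×0.9323) = 686300 mm³.
d_o = 88.21 mm.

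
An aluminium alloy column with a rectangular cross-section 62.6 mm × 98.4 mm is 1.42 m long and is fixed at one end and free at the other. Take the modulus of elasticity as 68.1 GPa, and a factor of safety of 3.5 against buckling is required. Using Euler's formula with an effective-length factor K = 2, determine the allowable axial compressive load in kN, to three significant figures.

P_allow = 47.9 kN

Buckling occurs about the weak axis: I_min = h·b³/12 = 98.4×62.6³/12 = 2.012×10^6 mm⁴ (b = 62.6 mm is the smaller dimension).
Effective length L_e = KL = 2×1.42 m = 2840 mm.
Euler critical load P_cr = π²EI/L_e² = π²×68100×2.012×10^6/2840² = 167600 N.
P_allow = P_cr/n = 167600/3.5 = 47890 N.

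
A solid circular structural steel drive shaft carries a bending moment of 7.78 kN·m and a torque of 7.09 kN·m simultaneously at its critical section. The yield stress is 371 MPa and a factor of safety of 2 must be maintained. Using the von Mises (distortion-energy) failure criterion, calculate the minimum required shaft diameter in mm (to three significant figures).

d = 81.6 mm

σ_allow = σ_y/n = 371/2 = 185.5 MPa.
For a solid shaft σ_b = 32M/(πd³) and τ = 16T/(πd³), so the von Mises stress is σ' = (16/πd³)·√(4M²+3T²).
√(4M²+3T²) = √(4×(7.780×10^6)² + 3×(7.090×10^6)²) = 1.982×10^7 N·mm.
d³ = 16×1.982×10^7/(π×185.5) = 544200 mm³.
d = 81.64 mm.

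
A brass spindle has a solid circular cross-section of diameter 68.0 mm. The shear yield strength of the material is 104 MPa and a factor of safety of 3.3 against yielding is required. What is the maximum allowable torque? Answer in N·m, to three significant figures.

T_allow = 1950 N·m

τ_allow = 104/3.3 = 31.52 MPa.
For a solid shaft T_allow = τ_allow·πd³/16; πd³/16 = π×68.0³/16 = 61740 mm³.
T_allow = 31.52×61740 = 1.946×10^6 N·mm = 1946 N·m.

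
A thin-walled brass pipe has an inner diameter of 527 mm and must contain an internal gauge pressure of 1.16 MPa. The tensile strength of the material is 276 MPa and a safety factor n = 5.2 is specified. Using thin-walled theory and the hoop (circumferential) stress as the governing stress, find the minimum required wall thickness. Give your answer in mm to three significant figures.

t = 5.76 mm

σ_allow = 276/5.2 = 53.08 MPa.
Hoop stress σ_h = pD/(2t), so t = pD/(2σ_allow) = 1.16×527/(2×53.08) = 5.759 mm.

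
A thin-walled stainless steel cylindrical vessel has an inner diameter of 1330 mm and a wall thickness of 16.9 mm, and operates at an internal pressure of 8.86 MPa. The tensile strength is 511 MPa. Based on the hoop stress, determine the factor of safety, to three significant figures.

σ_h = pD/(2t) = 8.86×1330/(2×16.9) = 348.6 MPa.
n = 511/348.6 = 1.466.

n = 1.47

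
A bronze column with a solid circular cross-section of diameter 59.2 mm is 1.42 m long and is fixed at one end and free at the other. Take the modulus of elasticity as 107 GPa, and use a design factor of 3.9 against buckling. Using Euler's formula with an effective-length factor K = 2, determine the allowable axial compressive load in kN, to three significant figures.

P_allow = 20.2 kN

I = πd⁴/64 = π×59.2⁴/64 = 602900 mm⁴.
Effective length L_e = KL = 2×1.42 m = 2840 mm.
Euler critical load P_cr = π²EI/L_e² = π²×107000×602900/2840² = 78940 N.
P_allow = P_cr/n = 78940/3.9 = 20240 N.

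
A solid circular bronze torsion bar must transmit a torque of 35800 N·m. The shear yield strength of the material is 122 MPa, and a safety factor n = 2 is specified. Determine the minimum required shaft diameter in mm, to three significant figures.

Allowable shear stress τ_allow = 122/2 = 61.00 MPa.
For a solid shaft τ = 16T/(πd³), so d³ = 16T/(π τ_allow) = 16×3.5800×10^7/(π×61.00) = 2.989×10^6 mm³.
d = (2.989×10^6)^(1/3) = 144.0 mm.

d = 144 mm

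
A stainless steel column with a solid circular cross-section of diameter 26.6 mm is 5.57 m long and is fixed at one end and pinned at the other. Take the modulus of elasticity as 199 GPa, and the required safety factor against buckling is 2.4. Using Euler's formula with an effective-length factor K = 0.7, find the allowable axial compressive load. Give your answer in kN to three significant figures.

I = πd⁴/64 = π×26.6⁴/64 = 24580 mm⁴.
Effective length L_e = KL = 0.7×5.57 m = 3899 mm.
Euler critical load P_cr = π²EI/L_e² = π²×199000×24580/3899² = 3175 N.
P_allow = P_cr/n = 3175/2.4 = 1323 N.

P_allow = 1.32 kN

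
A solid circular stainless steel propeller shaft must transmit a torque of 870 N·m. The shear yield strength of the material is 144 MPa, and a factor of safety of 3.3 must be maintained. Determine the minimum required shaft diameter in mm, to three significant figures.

d = 46.7 mm

Allowable shear stress τ_allow = 144/3.3 = 43.64 MPa.
For a solid shaft τ = 16T/(πd³), so d³ = 16T/(π τ_allow) = 16×870000/(π×43.64) = 101500 mm³.
d = (101500)^(1/3) = 46.65 mm.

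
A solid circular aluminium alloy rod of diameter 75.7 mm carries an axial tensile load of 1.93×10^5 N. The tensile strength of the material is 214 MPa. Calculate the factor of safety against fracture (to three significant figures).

n = 4.99

A = πd²/4 = 4501 mm².
σ = F/A = 193000/4501 = 42.88 MPa.
n = 214/42.88 = 4.990.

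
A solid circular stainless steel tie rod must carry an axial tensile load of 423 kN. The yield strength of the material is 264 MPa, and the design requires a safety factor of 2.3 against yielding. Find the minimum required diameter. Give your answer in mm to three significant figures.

d = 68.5 mm

Allowable stress σ_allow = 264/2.3 = 114.8 MPa.
Required area A = F/σ_allow = 423000/114.8 = 3685 mm².
A = πd²/4 → d = √(4A/π) = 68.50 mm.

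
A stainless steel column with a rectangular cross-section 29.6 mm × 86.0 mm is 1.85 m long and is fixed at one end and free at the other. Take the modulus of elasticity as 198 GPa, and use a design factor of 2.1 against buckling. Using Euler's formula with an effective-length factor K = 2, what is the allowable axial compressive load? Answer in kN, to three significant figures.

P_allow = 12.6 kN

Buckling occurs about the weak axis: I_min = h·b³/12 = 86.0×29.6³/12 = 185900 mm⁴ (b = 29.6 mm is the smaller dimension).
Effective length L_e = KL = 2×1.85 m = 3700 mm.
Euler critical load P_cr = π²EI/L_e² = π²×198000×185900/3700² = 26530 N.
P_allow = P_cr/n = 26530/2.1 = 12630 N.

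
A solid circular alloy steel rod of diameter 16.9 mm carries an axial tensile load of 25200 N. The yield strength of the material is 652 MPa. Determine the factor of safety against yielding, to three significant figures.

n = 5.80

A = πd²/4 = 224.3 mm².
σ = F/A = 25200/224.3 = 112.3 MPa.
n = 652/112.3 = 5.804.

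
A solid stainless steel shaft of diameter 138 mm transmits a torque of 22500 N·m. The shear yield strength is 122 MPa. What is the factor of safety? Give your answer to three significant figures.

n = 2.80

τ = 16T/(πd³) = 16×2.2500×10^7/(π×138³) = 43.60 MPa.
n = τ_limit/τ = 122/43.60 = 2.798.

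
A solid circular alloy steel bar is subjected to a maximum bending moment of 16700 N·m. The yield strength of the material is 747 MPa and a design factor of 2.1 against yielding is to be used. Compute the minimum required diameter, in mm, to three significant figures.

σ_allow = 747/2.1 = 355.7 MPa.
For a solid circular section σ = 32M/(πd³), so d³ = 32M/(π σ_allow) = 32×1.6700×10^7/(π×355.7) = 478200 mm³.
d = 78.20 mm.

d = 78.2 mm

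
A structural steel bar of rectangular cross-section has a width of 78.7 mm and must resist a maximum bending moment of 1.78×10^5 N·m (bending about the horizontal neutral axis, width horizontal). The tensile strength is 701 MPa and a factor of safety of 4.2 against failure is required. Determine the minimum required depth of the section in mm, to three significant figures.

σ_allow = 701/4.2 = 166.9 MPa.
For a rectangular section σ = 6M/(bh²), so h² = 6M/(b σ_allow) = 6×1.7800×10^8/(78.7×166.9) = 81310 mm².
h = 285.1 mm.

h = 285 mm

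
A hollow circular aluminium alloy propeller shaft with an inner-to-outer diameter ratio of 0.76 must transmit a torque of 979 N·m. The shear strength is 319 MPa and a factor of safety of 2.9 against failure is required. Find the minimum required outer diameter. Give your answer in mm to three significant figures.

d_o = 40.8 mm

τ_allow = 319/2.9 = 110.0 MPa.
For a hollow shaft τ = 16T/[πd_o³(1−k⁴)] with k = 0.76, so 1−k⁴ = 0.6664.
d_o³ = 16T/[π τ_allow (1−k⁴)] = 16×979000/(π×110.0×0.6664) = 68020 mm³.
d_o = 40.82 mm.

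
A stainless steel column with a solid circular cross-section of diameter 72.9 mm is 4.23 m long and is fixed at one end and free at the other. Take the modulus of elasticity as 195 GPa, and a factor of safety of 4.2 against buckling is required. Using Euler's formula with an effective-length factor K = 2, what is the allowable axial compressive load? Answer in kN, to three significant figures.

P_allow = 8.88 kN

I = πd⁴/64 = π×72.9⁴/64 = 1.386×10^6 mm⁴.
Effective length L_e = KL = 2×4.23 m = 8460 mm.
Euler critical load P_cr = π²EI/L_e² = π²×195000×1.386×10^6/8460² = 37280 N.
P_allow = P_cr/n = 37280/4.2 = 8876 N.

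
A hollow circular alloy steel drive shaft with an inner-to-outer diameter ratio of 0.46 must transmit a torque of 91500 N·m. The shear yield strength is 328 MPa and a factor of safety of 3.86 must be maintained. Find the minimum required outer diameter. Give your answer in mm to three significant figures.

d_o = 179 mm

τ_allow = 328/3.86 = 84.97 MPa.
For a hollow shaft τ = 16T/[πd_o³(1−k⁴)] with k = 0.46, so 1−k⁴ = 0.9552.
d_o³ = 16T/[π τ_allow (1−k⁴)] = 16×9.1500×10^7/(π×84.97×0.9552) = 5.741×10^6 mm³.
d_o = 179.1 mm.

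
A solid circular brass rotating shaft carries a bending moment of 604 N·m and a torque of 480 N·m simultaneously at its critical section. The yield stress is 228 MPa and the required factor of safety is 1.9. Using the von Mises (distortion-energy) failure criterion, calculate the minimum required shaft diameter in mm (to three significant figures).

d = 39.6 mm

σ_allow = σ_y/n = 228/1.9 = 120.0 MPa.
For a solid shaft σ_b = 32M/(πd³) and τ = 16T/(πd³), so the von Mises stress is σ' = (16/πd³)·√(4M²+3T²).
√(4M²+3T²) = √(4×(604000)² + 3×(480000)²) = 1.466×10^6 N·mm.
d³ = 16×1.466×10^6/(π×120.0) = 62240 mm³.
d = 39.63 mm.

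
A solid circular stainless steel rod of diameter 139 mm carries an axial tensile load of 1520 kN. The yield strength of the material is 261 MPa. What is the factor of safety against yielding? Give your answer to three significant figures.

A = πd²/4 = 15170 mm².
σ = F/A = 1520000/15170 = 100.2 MPa.
n = 261/100.2 = 2.606.

n = 2.61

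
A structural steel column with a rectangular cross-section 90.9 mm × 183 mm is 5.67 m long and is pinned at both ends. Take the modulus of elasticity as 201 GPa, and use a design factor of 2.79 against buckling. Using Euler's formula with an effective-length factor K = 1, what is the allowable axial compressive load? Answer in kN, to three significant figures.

Buckling occurs about the weak axis: I_min = h·b³/12 = 183×90.9³/12 = 1.145×10^7 mm⁴ (b = 90.9 mm is the smaller dimension).
Effective length L_e = KL = 1×5.67 m = 5670 mm.
Euler critical load P_cr = π²EI/L_e² = π²×201000×1.145×10^7/5670² = 706800 N.
P_allow = P_cr/n = 706800/2.79 = 253300 N.

P_allow = 253 kN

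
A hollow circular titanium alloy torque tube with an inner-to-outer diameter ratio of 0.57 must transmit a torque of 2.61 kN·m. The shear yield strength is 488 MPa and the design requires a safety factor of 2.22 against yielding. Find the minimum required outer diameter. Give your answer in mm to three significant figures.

d_o = 40.7 mm

τ_allow = 488/2.22 = 219.8 MPa.
For a hollow shaft τ = 16T/[πd_o³(1−k⁴)] with k = 0.57, so 1−k⁴ = 0.8944.
d_o³ = 16T/[π τ_allow (1−k⁴)] = 16×2610000/(π×219.8×0.8944) = 67610 mm³.
d_o = 40.74 mm.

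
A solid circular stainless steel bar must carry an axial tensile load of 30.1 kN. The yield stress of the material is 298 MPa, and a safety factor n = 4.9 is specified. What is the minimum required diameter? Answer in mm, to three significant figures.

d = 25.1 mm

Allowable stress σ_allow = 298/4.9 = 60.82 MPa.
Required area A = F/σ_allow = 30100/60.82 = 494.9 mm².
A = πd²/4 → d = √(4A/π) = 25.10 mm.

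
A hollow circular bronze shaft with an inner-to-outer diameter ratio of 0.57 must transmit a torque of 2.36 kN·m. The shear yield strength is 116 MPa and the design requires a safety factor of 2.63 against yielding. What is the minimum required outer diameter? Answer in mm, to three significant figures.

τ_allow = 116/2.63 = 44.11 MPa.
For a hollow shaft τ = 16T/[πd_o³(1−k⁴)] with k = 0.57, so 1−k⁴ = 0.8944.
d_o³ = 16T/[π τ_allow (1−k⁴)] = 16×2360000/(π×44.11×0.8944) = 304700 mm³.
d_o = 67.29 mm.

d_o = 67.3 mm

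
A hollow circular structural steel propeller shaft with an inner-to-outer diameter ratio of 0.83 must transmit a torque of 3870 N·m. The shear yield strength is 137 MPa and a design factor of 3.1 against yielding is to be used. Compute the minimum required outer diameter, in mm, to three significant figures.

d_o = 94.7 mm

τ_allow = 137/3.1 = 44.19 MPa.
For a hollow shaft τ = 16T/[πd_o³(1−k⁴)] with k = 0.83, so 1−k⁴ = 0.5254.
d_o³ = 16T/[π τ_allow (1−k⁴)] = 16×3870000/(π×44.19×0.5254) = 848800 mm³.
d_o = 94.68 mm.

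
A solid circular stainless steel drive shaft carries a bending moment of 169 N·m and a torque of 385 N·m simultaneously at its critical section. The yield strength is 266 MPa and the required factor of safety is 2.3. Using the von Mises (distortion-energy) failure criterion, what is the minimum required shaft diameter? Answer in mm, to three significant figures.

d = 32.1 mm

σ_allow = σ_y/n = 266/2.3 = 115.7 MPa.
For a solid shaft σ_b = 32M/(πd³) and τ = 16T/(πd³), so the von Mises stress is σ' = (16/πd³)·√(4M²+3T²).
√(4M²+3T²) = √(4×(169000)² + 3×(385000)²) = 747600 N·mm.
d³ = 16×747600/(π×115.7) = 32920 mm³.
d = 32.05 mm.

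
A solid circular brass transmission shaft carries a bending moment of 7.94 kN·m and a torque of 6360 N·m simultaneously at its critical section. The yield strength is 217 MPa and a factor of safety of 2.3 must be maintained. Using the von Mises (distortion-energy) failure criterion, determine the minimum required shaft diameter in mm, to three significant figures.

d = 101 mm

σ_allow = σ_y/n = 217/2.3 = 94.35 MPa.
For a solid shaft σ_b = 32M/(πd³) and τ = 16T/(πd³), so the von Mises stress is σ' = (16/πd³)·√(4M²+3T²).
√(4M²+3T²) = √(4×(7.940×10^6)² + 3×(6.360×10^6)²) = 1.933×10^7 N·mm.
d³ = 16×1.933×10^7/(π×94.35) = 1.043×10^6 mm³.
d = 101.4 mm.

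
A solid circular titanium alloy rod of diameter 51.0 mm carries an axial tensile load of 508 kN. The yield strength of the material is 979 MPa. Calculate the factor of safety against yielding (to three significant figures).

n = 3.94

A = πd²/4 = 2043 mm².
σ = F/A = 508000/2043 = 248.7 MPa.
n = 979/248.7 = 3.937.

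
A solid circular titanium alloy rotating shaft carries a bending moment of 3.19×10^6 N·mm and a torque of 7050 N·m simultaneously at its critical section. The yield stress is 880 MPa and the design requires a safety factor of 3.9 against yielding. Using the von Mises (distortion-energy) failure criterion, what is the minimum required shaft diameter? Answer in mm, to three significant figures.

d = 67.7 mm

σ_allow = σ_y/n = 880/3.9 = 225.6 MPa.
For a solid shaft σ_b = 32M/(πd³) and τ = 16T/(πd³), so the von Mises stress is σ' = (16/πd³)·√(4M²+3T²).
√(4M²+3T²) = √(4×(3.190×10^6)² + 3×(7.050×10^6)²) = 1.378×10^7 N·mm.
d³ = 16×1.378×10^7/(π×225.6) = 311000 mm³.
d = 67.75 mm.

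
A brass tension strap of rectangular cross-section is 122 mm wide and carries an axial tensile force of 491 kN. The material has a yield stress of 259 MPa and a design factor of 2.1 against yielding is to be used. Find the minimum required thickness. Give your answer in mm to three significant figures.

σ_allow = 259/2.1 = 123.3 MPa.
Required area A = F/σ_allow = 491000/123.3 = 3981 mm².
t = A/w = 3981/122 = 32.63 mm.

t = 32.6 mm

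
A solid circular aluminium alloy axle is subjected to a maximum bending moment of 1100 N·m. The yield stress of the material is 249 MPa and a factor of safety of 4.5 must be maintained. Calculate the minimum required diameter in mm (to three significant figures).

d = 58.7 mm

σ_allow = 249/4.5 = 55.33 MPa.
For a solid circular section σ = 32M/(πd³), so d³ = 32M/(π σ_allow) = 32×1100000/(π×55.33) = 202500 mm³.
d = 58.72 mm.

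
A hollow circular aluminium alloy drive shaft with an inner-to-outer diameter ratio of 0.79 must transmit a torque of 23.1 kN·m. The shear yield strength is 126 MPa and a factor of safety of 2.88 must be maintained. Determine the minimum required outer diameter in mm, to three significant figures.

d_o = 164 mm

τ_allow = 126/2.88 = 43.75 MPa.
For a hollow shaft τ = 16T/[πd_o³(1−k⁴)] with k = 0.79, so 1−k⁴ = 0.6105.
d_o³ = 16T/[π τ_allow (1−k⁴)] = 16×2.3100×10^7/(π×43.75×0.6105) = 4.405×10^6 mm³.
d_o = 163.9 mm.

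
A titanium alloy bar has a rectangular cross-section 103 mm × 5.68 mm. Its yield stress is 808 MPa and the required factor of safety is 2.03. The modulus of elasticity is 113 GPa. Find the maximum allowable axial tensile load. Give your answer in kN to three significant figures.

F_allow = 233 kN

σ_allow = 808/2.03 = 398.0 MPa.
A = 103×5.68 = 585.0 mm².
F_allow = σ_allow × A = 398.0×585.0 = 232900 N.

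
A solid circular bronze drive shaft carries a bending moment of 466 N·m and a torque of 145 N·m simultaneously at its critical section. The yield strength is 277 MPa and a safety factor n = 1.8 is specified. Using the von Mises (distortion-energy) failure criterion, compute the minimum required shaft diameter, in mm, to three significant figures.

d = 31.7 mm

σ_allow = σ_y/n = 277/1.8 = 153.9 MPa.
For a solid shaft σ_b = 32M/(πd³) and τ = 16T/(πd³), so the von Mises stress is σ' = (16/πd³)·√(4M²+3T²).
√(4M²+3T²) = √(4×(466000)² + 3×(145000)²) = 965200 N·mm.
d³ = 16×965200/(π×153.9) = 31940 mm³.
d = 31.73 mm.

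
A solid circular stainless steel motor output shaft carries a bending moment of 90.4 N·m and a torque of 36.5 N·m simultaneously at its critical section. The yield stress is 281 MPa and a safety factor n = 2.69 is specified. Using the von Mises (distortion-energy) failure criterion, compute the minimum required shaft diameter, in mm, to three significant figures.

d = 21.1 mm

σ_allow = σ_y/n = 281/2.69 = 104.5 MPa.
For a solid shaft σ_b = 32M/(πd³) and τ = 16T/(πd³), so the von Mises stress is σ' = (16/πd³)·√(4M²+3T²).
√(4M²+3T²) = √(4×(90400)² + 3×(36500)²) = 191500 N·mm.
d³ = 16×191500/(π×104.5) = 9338 mm³.
d = 21.06 mm.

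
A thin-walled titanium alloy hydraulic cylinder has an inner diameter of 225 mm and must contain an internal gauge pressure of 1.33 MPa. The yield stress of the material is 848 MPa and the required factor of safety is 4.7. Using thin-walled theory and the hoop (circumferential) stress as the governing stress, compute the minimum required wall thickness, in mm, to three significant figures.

σ_allow = 848/4.7 = 180.4 MPa.
Hoop stress σ_h = pD/(2t), so t = pD/(2σ_allow) = 1.33×225/(2×180.4) = 0.8293 mm.

t = 0.829 mm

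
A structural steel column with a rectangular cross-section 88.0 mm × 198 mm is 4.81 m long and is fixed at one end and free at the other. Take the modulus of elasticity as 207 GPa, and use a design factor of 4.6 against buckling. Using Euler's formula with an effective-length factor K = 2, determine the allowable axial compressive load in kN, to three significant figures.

P_allow = 54.0 kN

Buckling occurs about the weak axis: I_min = h·b³/12 = 198×88.0³/12 = 1.124×10^7 mm⁴ (b = 88.0 mm is the smaller dimension).
Effective length L_e = KL = 2×4.81 m = 9620 mm.
Euler critical load P_cr = π²EI/L_e² = π²×207000×1.124×10^7/9620² = 248200 N.
P_allow = P_cr/n = 248200/4.6 = 53960 N.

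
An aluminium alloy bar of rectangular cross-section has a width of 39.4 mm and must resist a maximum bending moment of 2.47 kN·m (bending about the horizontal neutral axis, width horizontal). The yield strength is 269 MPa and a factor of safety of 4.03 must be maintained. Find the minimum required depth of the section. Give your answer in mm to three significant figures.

h = 75.1 mm

σ_allow = 269/4.03 = 66.75 MPa.
For a rectangular section σ = 6M/(bh²), so h² = 6M/(b σ_allow) = 6×2470000/(39.4×66.75) = 5635 mm².
h = 75.07 mm.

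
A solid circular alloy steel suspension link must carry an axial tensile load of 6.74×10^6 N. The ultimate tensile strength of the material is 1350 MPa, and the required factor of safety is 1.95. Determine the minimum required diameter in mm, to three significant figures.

Allowable stress σ_allow = 1350/1.95 = 692.3 MPa.
Required area A = F/σ_allow = 6740000/692.3 = 9736 mm².
A = πd²/4 → d = √(4A/π) = 111.3 mm.

d = 111 mm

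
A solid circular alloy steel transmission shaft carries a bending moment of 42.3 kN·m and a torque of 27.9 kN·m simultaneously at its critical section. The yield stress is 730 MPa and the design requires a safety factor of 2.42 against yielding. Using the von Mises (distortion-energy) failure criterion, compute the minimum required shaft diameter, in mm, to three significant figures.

d = 118 mm

σ_allow = σ_y/n = 730/2.42 = 301.7 MPa.
For a solid shaft σ_b = 32M/(πd³) and τ = 16T/(πd³), so the von Mises stress is σ' = (16/πd³)·√(4M²+3T²).
√(4M²+3T²) = √(4×(4.230×10^7)² + 3×(2.790×10^7)²) = 9.743×10^7 N·mm.
d³ = 16×9.743×10^7/(π×301.7) = 1.645×10^6 mm³.
d = 118.0 mm.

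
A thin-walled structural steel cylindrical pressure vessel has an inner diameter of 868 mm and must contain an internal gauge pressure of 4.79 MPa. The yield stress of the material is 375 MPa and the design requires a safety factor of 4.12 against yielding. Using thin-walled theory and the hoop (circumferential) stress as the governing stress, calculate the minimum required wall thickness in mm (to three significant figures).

σ_allow = 375/4.12 = 91.02 MPa.
Hoop stress σ_h = pD/(2t), so t = pD/(2σ_allow) = 4.79×868/(2×91.02) = 22.84 mm.

t = 22.8 mm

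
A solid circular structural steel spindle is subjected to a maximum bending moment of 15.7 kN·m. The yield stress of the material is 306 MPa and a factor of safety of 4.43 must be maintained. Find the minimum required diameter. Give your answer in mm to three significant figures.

σ_allow = 306/4.43 = 69.07 MPa.
For a solid circular section σ = 32M/(πd³), so d³ = 32M/(π σ_allow) = 32×1.5700×10^7/(π×69.07) = 2.315×10^6 mm³.
d = 132.3 mm.

d = 132 mm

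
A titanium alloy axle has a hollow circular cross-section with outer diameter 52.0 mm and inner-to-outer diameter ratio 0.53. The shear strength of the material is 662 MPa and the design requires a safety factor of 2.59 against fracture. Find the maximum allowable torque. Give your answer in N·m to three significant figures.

τ_allow = 662/2.59 = 255.6 MPa.
For a hollow shaft T_allow = τ_allow·πd_o³(1−k⁴)/16 with 1−k⁴ = 0.9211, so πd_o³(1−k⁴)/16 = 25430 mm³.
T_allow = 255.6×25430 = 6.500×10^6 N·mm = 6500 N·m.

T_allow = 6500 N·m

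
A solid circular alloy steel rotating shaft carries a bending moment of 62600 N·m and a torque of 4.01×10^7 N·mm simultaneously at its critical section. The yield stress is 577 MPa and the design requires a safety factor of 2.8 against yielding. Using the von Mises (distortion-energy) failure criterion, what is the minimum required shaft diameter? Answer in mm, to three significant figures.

σ_allow = σ_y/n = 577/2.8 = 206.1 MPa.
For a solid shaft σ_b = 32M/(πd³) and τ = 16T/(πd³), so the von Mises stress is σ' = (16/πd³)·√(4M²+3T²).
√(4M²+3T²) = √(4×(6.260×10^7)² + 3×(4.010×10^7)²) = 1.432×10^8 N·mm.
d³ = 16×1.432×10^8/(π×206.1) = 3.539×10^6 mm³.
d = 152.4 mm.

d = 152 mm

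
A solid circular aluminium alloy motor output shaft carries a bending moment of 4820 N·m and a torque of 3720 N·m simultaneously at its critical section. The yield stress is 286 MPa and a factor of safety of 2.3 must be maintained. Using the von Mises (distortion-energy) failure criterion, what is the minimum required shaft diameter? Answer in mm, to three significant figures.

σ_allow = σ_y/n = 286/2.3 = 124.3 MPa.
For a solid shaft σ_b = 32M/(πd³) and τ = 16T/(πd³), so the von Mises stress is σ' = (16/πd³)·√(4M²+3T²).
√(4M²+3T²) = √(4×(4.820×10^6)² + 3×(3.720×10^6)²) = 1.160×10^7 N·mm.
d³ = 16×1.160×10^7/(π×124.3) = 474900 mm³.
d = 78.02 mm.

d = 78.0 mm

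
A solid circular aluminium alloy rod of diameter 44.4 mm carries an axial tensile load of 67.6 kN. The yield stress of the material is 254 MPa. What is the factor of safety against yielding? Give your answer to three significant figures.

n = 5.82

A = πd²/4 = 1548 mm².
σ = F/A = 67600/1548 = 43.66 MPa.
n = 254/43.66 = 5.818.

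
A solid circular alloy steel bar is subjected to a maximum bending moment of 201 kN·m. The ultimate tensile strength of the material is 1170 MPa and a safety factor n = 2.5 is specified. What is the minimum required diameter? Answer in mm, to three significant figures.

d = 164 mm

σ_allow = 1170/2.5 = 468.0 MPa.
For a solid circular section σ = 32M/(πd³), so d³ = 32M/(π σ_allow) = 32×2.0100×10^8/(π×468.0) = 4.375×10^6 mm³.
d = 163.5 mm.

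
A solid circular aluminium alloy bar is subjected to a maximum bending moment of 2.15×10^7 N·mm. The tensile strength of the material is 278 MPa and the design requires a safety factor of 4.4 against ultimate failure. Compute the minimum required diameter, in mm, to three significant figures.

d = 151 mm

σ_allow = 278/4.4 = 63.18 MPa.
For a solid circular section σ = 32M/(πd³), so d³ = 32M/(π σ_allow) = 32×2.1500×10^7/(π×63.18) = 3.466×10^6 mm³.
d = 151.3 mm.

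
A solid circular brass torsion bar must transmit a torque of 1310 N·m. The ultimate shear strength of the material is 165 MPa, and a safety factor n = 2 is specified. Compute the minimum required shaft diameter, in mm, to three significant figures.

d = 43.2 mm

Allowable shear stress τ_allow = 165/2 = 82.50 MPa.
For a solid shaft τ = 16T/(πd³), so d³ = 16T/(π τ_allow) = 16×1310000/(π×82.50) = 80870 mm³.
d = (80870)^(1/3) = 43.24 mm.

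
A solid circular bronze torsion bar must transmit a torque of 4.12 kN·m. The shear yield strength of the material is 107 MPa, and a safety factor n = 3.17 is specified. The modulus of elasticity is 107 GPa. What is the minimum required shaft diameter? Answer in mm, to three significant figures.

d = 85.3 mm

Allowable shear stress τ_allow = 107/3.17 = 33.75 MPa.
For a solid shaft τ = 16T/(πd³), so d³ = 16T/(π τ_allow) = 16×4120000/(π×33.75) = 621600 mm³.
d = (621600)^(1/3) = 85.35 mm.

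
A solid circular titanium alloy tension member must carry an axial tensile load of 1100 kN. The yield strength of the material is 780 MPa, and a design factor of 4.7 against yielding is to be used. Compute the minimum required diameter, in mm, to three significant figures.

Allowable stress σ_allow = 780/4.7 = 166.0 MPa.
Required area A = F/σ_allow = 1100000/166.0 = 6628 mm².
A = πd²/4 → d = √(4A/π) = 91.87 mm.

d = 91.9 mm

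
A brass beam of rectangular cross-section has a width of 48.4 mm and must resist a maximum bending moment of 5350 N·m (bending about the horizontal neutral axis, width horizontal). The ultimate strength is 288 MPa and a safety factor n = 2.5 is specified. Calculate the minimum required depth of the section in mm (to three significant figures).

h = 75.9 mm

σ_allow = 288/2.5 = 115.2 MPa.
For a rectangular section σ = 6M/(bh²), so h² = 6M/(b σ_allow) = 6×5350000/(48.4×115.2) = 5757 mm².
h = 75.88 mm.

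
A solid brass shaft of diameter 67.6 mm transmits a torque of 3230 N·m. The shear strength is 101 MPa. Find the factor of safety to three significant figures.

n = 1.90

τ = 16T/(πd³) = 16×3230000/(π×67.6³) = 53.25 MPa.
n = τ_limit/τ = 101/53.25 = 1.897.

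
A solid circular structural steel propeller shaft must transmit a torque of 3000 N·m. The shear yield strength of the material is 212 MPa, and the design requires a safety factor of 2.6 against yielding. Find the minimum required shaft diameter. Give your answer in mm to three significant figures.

Allowable shear stress τ_allow = 212/2.6 = 81.54 MPa.
For a solid shaft τ = 16T/(πd³), so d³ = 16T/(π τ_allow) = 16×3000000/(π×81.54) = 187400 mm³.
d = (187400)^(1/3) = 57.22 mm.

d = 57.2 mm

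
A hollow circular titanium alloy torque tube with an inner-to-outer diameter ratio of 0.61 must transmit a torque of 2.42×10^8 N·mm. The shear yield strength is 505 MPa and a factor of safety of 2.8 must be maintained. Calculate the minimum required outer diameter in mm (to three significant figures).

d_o = 199 mm

τ_allow = 505/2.8 = 180.4 MPa.
For a hollow shaft τ = 16T/[πd_o³(1−k⁴)] with k = 0.61, so 1−k⁴ = 0.8615.
d_o³ = 16T/[π τ_allow (1−k⁴)] = 16×2.4200×10^8/(π×180.4×0.8615) = 7.932×10^6 mm³.
d_o = 199.4 mm.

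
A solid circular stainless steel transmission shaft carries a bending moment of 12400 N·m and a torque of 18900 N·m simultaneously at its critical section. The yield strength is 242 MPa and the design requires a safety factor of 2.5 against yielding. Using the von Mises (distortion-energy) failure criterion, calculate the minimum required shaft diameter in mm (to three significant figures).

σ_allow = σ_y/n = 242/2.5 = 96.80 MPa.
For a solid shaft σ_b = 32M/(πd³) and τ = 16T/(πd³), so the von Mises stress is σ' = (16/πd³)·√(4M²+3T²).
√(4M²+3T²) = √(4×(1.240×10^7)² + 3×(1.890×10^7)²) = 4.107×10^7 N·mm.
d³ = 16×4.107×10^7/(π×96.80) = 2.161×10^6 mm³.
d = 129.3 mm.

d = 129 mm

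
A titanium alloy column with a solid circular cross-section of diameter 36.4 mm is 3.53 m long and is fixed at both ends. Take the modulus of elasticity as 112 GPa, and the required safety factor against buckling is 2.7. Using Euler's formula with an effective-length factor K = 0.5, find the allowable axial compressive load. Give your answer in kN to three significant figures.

P_allow = 11.3 kN

I = πd⁴/64 = π×36.4⁴/64 = 86170 mm⁴.
Effective length L_e = KL = 0.5×3.53 m = 1765 mm.
Euler critical load P_cr = π²EI/L_e² = π²×112000×86170/1765² = 30580 N.
P_allow = P_cr/n = 30580/2.7 = 11330 N.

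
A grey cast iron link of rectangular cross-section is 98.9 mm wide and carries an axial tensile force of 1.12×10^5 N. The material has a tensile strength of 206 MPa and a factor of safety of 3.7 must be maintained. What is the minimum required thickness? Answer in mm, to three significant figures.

σ_allow = 206/3.7 = 55.68 MPa.
Required area A = F/σ_allow = 112000/55.68 = 2012 mm².
t = A/w = 2012/98.9 = 20.34 mm.

t = 20.3 mm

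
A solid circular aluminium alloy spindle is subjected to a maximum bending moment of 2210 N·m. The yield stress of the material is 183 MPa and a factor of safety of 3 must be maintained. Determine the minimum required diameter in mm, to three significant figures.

d = 71.7 mm

σ_allow = 183/3 = 61.00 MPa.
For a solid circular section σ = 32M/(πd³), so d³ = 32M/(π σ_allow) = 32×2210000/(π×61.00) = 369000 mm³.
d = 71.73 mm.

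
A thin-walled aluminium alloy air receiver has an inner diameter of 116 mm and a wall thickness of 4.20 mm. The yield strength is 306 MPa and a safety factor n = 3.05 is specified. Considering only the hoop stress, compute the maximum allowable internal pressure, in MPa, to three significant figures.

σ_allow = 306/3.05 = 100.3 MPa.
σ_h = pD/(2t) → p_allow = 2σ_allow t/D = 2×100.3×4.20/116 = 7.265 MPa.

p_allow = 7.27 MPa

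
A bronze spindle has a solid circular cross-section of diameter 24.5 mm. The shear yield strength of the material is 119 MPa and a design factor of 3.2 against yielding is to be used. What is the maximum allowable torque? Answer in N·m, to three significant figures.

τ_allow = 119/3.2 = 37.19 MPa.
For a solid shaft T_allow = τ_allow·πd³/16; πd³/16 = π×24.5³/16 = 2888 mm³.
T_allow = 37.19×2888 = 107400 N·mm = 107.4 N·m.

T_allow = 107 N·m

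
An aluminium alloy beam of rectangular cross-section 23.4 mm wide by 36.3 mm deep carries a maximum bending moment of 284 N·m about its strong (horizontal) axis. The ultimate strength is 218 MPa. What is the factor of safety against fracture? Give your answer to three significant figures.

n = 3.94

Section modulus S = bh²/6 = 23.4×36.3²/6 = 5139 mm³.
σ = M/S = 284000/5139 = 55.26 MPa.
n = 218/55.26 = 3.945.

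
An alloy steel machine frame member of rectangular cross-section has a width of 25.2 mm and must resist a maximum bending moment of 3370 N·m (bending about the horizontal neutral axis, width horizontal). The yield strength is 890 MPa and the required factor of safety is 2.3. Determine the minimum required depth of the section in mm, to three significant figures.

σ_allow = 890/2.3 = 387.0 MPa.
For a rectangular section σ = 6M/(bh²), so h² = 6M/(b σ_allow) = 6×3370000/(25.2×387.0) = 2074 mm².
h = 45.54 mm.

h = 45.5 mm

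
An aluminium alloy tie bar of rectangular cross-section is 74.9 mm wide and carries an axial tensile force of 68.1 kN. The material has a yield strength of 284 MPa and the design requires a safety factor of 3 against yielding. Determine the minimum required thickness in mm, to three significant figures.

t = 9.60 mm

σ_allow = 284/3 = 94.67 MPa.
Required area A = F/σ_allow = 68100/94.67 = 719.4 mm².
t = A/w = 719.4/74.9 = 9.604 mm.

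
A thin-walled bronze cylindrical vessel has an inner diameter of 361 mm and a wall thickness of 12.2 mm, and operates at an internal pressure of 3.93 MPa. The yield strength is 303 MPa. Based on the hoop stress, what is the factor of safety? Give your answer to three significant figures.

σ_h = pD/(2t) = 3.93×361/(2×12.2) = 58.14 MPa.
n = 303/58.14 = 5.211.

n = 5.21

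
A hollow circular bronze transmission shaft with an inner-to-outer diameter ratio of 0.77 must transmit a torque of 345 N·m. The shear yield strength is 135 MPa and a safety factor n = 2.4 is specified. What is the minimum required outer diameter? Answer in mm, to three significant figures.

d_o = 36.4 mm

τ_allow = 135/2.4 = 56.25 MPa.
For a hollow shaft τ = 16T/[πd_o³(1−k⁴)] with k = 0.77, so 1−k⁴ = 0.6485.
d_o³ = 16T/[π τ_allow (1−k⁴)] = 16×345000/(π×56.25×0.6485) = 48170 mm³.
d_o = 36.39 mm.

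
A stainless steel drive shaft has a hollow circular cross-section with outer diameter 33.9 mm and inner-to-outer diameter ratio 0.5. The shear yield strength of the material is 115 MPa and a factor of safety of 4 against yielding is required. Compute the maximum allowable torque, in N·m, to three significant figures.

τ_allow = 115/4 = 28.75 MPa.
For a hollow shaft T_allow = τ_allow·πd_o³(1−k⁴)/16 with 1−k⁴ = 0.9375, so πd_o³(1−k⁴)/16 = 7171 mm³.
T_allow = 28.75×7171 = 206200 N·mm = 206.2 N·m.

T_allow = 206 N·m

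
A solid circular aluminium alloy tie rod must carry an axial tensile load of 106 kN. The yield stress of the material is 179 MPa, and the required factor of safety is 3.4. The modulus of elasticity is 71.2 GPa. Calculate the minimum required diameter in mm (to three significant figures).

Allowable stress σ_allow = 179/3.4 = 52.65 MPa.
Required area A = F/σ_allow = 106000/52.65 = 2013 mm².
A = πd²/4 → d = √(4A/π) = 50.63 mm.

d = 50.6 mm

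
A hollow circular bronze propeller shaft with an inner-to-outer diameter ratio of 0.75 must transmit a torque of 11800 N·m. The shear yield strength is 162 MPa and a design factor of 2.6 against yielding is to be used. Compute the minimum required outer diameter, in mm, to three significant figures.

d_o = 112 mm

τ_allow = 162/2.6 = 62.31 MPa.
For a hollow shaft τ = 16T/[πd_o³(1−k⁴)] with k = 0.75, so 1−k⁴ = 0.6836.
d_o³ = 16T/[π τ_allow (1−k⁴)] = 16×1.1800×10^7/(π×62.31×0.6836) = 1.411×10^6 mm³.
d_o = 112.2 mm.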